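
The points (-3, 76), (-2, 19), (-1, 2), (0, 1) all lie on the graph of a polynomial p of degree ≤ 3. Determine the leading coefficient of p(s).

Write p(s) = as^3 + bs^2 + cs + d. Substituting each data point gives a linear system:
  -27a + 9b - 3c + d = 76
  -8a + 4b - 2c + d = 19
  -a + b - c + d = 2
  d = 1
Solving the system yields a = -4, b = -4, c = -1, d = 1.
So p(s) = -4s³ - 4s² - s + 1.
The leading coefficient is -4.

-4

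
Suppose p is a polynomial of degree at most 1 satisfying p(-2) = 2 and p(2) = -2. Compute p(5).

Using the Lagrange interpolation formula with nodes -2, 2:
  L_0(n) = (n - 2) / -4
  L_1(n) = (n + 2) / 4
Then p(n) = 2·L_0(n) - 2·L_1(n).
Expanding and collecting terms gives p(n) = -n.
Evaluating at n = 5: p(5) = -5.

-5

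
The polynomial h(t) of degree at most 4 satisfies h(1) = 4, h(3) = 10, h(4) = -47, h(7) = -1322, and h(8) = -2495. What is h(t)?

h(t) = -t^4 + 3t^3 + t^2 + 1

Write h(t) = at^4 + bt^3 + ct^2 + dt + e. Substituting each data point gives a linear system:
  a + b + c + d + e = 4
  81a + 27b + 9c + 3d + e = 10
  256a + 64b + 16c + 4d + e = -47
  2401a + 343b + 49c + 7d + e = -1322
  4096a + 512b + 64c + 8d + e = -2495
Solving the system yields a = -1, b = 3, c = 1, d = 0, e = 1.
So h(t) = -t^4 + 3t^3 + t^2 + 1.
Check: h(4) = -47. ✓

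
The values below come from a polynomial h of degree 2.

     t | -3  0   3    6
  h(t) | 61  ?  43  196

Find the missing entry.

On equispaced nodes a degree-2 polynomial has vanishing third forward difference, so
  - h(-3) + 3·h(0) - 3·h(3) + h(6) = 0.
Substituting the known values and solving for h(0):
  3·h(0) = -6
  h(0) = -2.

-2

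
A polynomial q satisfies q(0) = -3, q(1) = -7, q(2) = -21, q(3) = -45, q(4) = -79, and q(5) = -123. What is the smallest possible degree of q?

2

Forward differences of the values at n = 0, 1, 2, 3, 4, 5:
  q  : -3  -7  -21  -45  -79  -123
  Δ  : -4  -14  -24  -34  -44
  Δ^2: -10  -10  -10  -10
  Δ^3: 0  0  0
  Δ^4: 0  0
  Δ^5: 0
The second differences are constant (-10) and nonzero, while all higher differences vanish, so the minimal degree is 2.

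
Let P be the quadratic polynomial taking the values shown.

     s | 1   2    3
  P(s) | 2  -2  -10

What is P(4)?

-22

Write P(s) = as^2 + bs + c. Substituting each data point gives a linear system:
  a + b + c = 2
  4a + 2b + c = -2
  9a + 3b + c = -10
Solving the system yields a = -2, b = 2, c = 2.
So P(s) = -2s^2 + 2s + 2.
Then P(4) = -22.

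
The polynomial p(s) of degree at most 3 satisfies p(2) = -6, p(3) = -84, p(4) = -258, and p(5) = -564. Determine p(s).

Using the Lagrange interpolation formula with nodes 2, 3, 4, 5:
  L_0(s) = (s - 3)(s - 4)(s - 5) / -6
  L_1(s) = (s - 2)(s - 4)(s - 5) / 2
  L_2(s) = (s - 2)(s - 3)(s - 5) / -2
  L_3(s) = (s - 2)(s - 3)(s - 4) / 6
Then p(s) = -6·L_0(s) - 84·L_1(s) - 258·L_2(s) - 564·L_3(s).
Expanding and collecting terms gives p(s) = -6s³ + 6s² + 6s + 6.
Check: p(5) = -564. ✓

p(s) = -6s^3 + 6s^2 + 6s + 6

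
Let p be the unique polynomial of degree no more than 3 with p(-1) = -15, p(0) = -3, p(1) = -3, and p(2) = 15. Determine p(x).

Using the Lagrange interpolation formula with nodes -1, 0, 1, 2:
  L_0(x) = x(x - 1)(x - 2) / -6
  L_1(x) = (x + 1)(x - 1)(x - 2) / 2
  L_2(x) = (x + 1)x(x - 2) / -2
  L_3(x) = (x + 1)x(x - 1) / 6
Then p(x) = -15·L_0(x) - 3·L_1(x) - 3·L_2(x) + 15·L_3(x).
Expanding and collecting terms gives p(x) = 5x³ - 6x² + x - 3.
Check: p(1) = -3. ✓

p(x) = 5x^3 - 6x^2 + x - 3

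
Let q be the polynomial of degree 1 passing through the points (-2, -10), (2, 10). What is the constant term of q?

0

Write q(x) = ax + b. Substituting each data point gives a linear system:
  -2a + b = -10
  2a + b = 10
Solving the system yields a = 5, b = 0.
So q(x) = 5x.
The constant term is 0.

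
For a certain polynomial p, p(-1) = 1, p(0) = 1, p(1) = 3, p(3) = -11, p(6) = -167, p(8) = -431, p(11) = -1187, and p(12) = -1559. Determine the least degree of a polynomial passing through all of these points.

Divided differences on the nodes -1, 0, 1, 3, 6, 8, 11, 12:
  order 0: 1  1  3  -11  -167  -431  -1187  -1559
  order 1: 0  2  -7  -52  -132  -252  -372
  order 2: 1  -3  -9  -16  -24  -30
  order 3: -1  -1  -1  -1  -1
  order 4: 0  0  0  0
  order 5: 0  0  0
  order 6: 0  0
  order 7: 0
The order-3 divided differences are all -1 (nonzero) and every higher order vanishes, so the data lies on a polynomial of degree exactly 3.

3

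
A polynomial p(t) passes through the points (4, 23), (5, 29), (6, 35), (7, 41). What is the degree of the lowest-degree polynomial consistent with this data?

1

Forward differences of the values at t = 4, 5, 6, 7:
  p  : 23  29  35  41
  Δ  : 6  6  6
  Δ^2: 0  0
  Δ^3: 0
The first differences are constant (6) and nonzero, while all higher differences vanish, so the minimal degree is 1.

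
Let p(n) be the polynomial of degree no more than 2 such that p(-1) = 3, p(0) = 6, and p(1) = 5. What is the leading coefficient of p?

Write p(n) = an^2 + bn + c. Substituting each data point gives a linear system:
  a - b + c = 3
  c = 6
  a + b + c = 5
Solving the system yields a = -2, b = 1, c = 6.
So p(n) = -2n² + n + 6.
The leading coefficient is -2.

-2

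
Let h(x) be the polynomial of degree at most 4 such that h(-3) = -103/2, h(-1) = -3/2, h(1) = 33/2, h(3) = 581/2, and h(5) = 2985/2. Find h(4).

Write h(x) = ax^4 + bx^3 + cx^2 + dx + e. Substituting each data point gives a linear system:
  81a - 27b + 9c - 3d + e = -103/2
  a - b + c - d + e = -3/2
  a + b + c + d + e = 33/2
  81a + 27b + 9c + 3d + e = 581/2
  625a + 125b + 25c + 5d + e = 2985/2
Solving the system yields a = 1, b = 6, c = 4, d = 3, e = 5/2.
So h(x) = x⁴ + 6x³ + 4x² + 3x + 5/2.
Then h(4) = 1437/2.

1437/2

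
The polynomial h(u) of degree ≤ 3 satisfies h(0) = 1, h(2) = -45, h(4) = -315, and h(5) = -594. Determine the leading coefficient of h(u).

Write h(u) = au^3 + bu^2 + cu + d. Substituting each data point gives a linear system:
  d = 1
  8a + 4b + 2c + d = -45
  64a + 16b + 4c + d = -315
  125a + 25b + 5c + d = -594
Solving the system yields a = -4, b = -4, c = 1, d = 1.
So h(u) = -4u^3 - 4u^2 + u + 1.
The leading coefficient is -4.

-4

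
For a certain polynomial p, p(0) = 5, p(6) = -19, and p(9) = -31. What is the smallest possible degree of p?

Divided differences on the nodes 0, 6, 9:
  order 0: 5  -19  -31
  order 1: -4  -4
  order 2: 0
The order-1 divided differences are all -4 (nonzero) and every higher order vanishes, so the data lies on a polynomial of degree exactly 1.

1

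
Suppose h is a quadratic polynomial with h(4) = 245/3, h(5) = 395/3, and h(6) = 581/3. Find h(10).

Using the Lagrange interpolation formula with nodes 4, 5, 6:
  L_0(x) = (x - 5)(x - 6) / 2
  L_1(x) = (x - 4)(x - 6) / -1
  L_2(x) = (x - 4)(x - 5) / 2
Then h(x) = 245/3·L_0(x) + 395/3·L_1(x) + 581/3·L_2(x).
Expanding and collecting terms gives h(x) = 6x² - 4x + 5/3.
Evaluating at x = 10: h(10) = 1685/3.

1685/3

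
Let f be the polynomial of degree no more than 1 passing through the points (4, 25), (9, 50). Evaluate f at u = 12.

65

Using the Lagrange interpolation formula with nodes 4, 9:
  L_0(u) = (u - 9) / -5
  L_1(u) = (u - 4) / 5
Then f(u) = 25·L_0(u) + 50·L_1(u).
Expanding and collecting terms gives f(u) = 5u + 5.
Evaluating at u = 12: f(12) = 65.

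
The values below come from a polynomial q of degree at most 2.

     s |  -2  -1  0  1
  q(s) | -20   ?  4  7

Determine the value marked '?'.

The 3 known points determine the degree-2 polynomial uniquely.
Write q(s) = as^2 + bs + c. Substituting each data point gives a linear system:
  4a - 2b + c = -20
  c = 4
  a + b + c = 7
Solving the system yields a = -3, b = 6, c = 4.
So q(s) = -3s² + 6s + 4.
Then q(-1) = -5.

-5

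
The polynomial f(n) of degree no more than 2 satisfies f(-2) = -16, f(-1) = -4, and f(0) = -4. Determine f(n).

f(n) = -6n^2 - 6n - 4

Write f(n) = an^2 + bn + c. Substituting each data point gives a linear system:
  4a - 2b + c = -16
  a - b + c = -4
  c = -4
Solving the system yields a = -6, b = -6, c = -4.
So f(n) = -6n^2 - 6n - 4.
Check: f(-1) = -4. ✓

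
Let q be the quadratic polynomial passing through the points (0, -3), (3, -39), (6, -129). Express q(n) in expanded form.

Write q(n) = an^2 + bn + c. Substituting each data point gives a linear system:
  c = -3
  9a + 3b + c = -39
  36a + 6b + c = -129
Solving the system yields a = -3, b = -3, c = -3.
So q(n) = -3n^2 - 3n - 3.
Check: q(0) = -3. ✓

q(n) = -3n^2 - 3n - 3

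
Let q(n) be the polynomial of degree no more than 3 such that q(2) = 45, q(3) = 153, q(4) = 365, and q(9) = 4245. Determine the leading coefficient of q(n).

Write q(n) = an^3 + bn^2 + cn + d. Substituting each data point gives a linear system:
  8a + 4b + 2c + d = 45
  27a + 9b + 3c + d = 153
  64a + 16b + 4c + d = 365
  729a + 81b + 9c + d = 4245
Solving the system yields a = 6, b = -2, c = 4, d = -3.
So q(n) = 6n^3 - 2n^2 + 4n - 3.
The leading coefficient is 6.

6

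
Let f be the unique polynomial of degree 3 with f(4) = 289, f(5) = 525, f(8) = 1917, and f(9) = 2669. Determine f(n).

Write f(n) = an^3 + bn^2 + cn + d. Substituting each data point gives a linear system:
  64a + 16b + 4c + d = 289
  125a + 25b + 5c + d = 525
  512a + 64b + 8c + d = 1917
  729a + 81b + 9c + d = 2669
Solving the system yields a = 3, b = 6, c = -1, d = 5.
So f(n) = 3n^3 + 6n^2 - n + 5.
Check: f(9) = 2669. ✓

f(n) = 3n^3 + 6n^2 - n + 5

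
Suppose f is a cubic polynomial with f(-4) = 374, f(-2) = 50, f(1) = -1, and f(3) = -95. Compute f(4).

-250

Using the Lagrange interpolation formula with nodes -4, -2, 1, 3:
  L_0(t) = (t + 2)(t - 1)(t - 3) / -70
  L_1(t) = (t + 4)(t - 1)(t - 3) / 30
  L_2(t) = (t + 4)(t + 2)(t - 3) / -30
  L_3(t) = (t + 4)(t + 2)(t - 1) / 70
Then f(t) = 374·L_0(t) + 50·L_1(t) - 1·L_2(t) - 95·L_3(t).
Expanding and collecting terms gives f(t) = -5t^3 + 4t^2 + 2t - 2.
Evaluating at t = 4: f(4) = -250.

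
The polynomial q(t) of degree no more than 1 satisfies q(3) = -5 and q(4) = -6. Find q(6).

-8

Using the Lagrange interpolation formula with nodes 3, 4:
  L_0(t) = (t - 4) / -1
  L_1(t) = (t - 3) / 1
Then q(t) = -5·L_0(t) - 6·L_1(t).
Expanding and collecting terms gives q(t) = -t - 2.
Evaluating at t = 6: q(6) = -8.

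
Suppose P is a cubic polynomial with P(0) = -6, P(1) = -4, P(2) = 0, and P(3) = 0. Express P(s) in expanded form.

Write P(s) = as^3 + bs^2 + cs + d. Substituting each data point gives a linear system:
  d = -6
  a + b + c + d = -4
  8a + 4b + 2c + d = 0
  27a + 9b + 3c + d = 0
Solving the system yields a = -1, b = 4, c = -1, d = -6.
So P(s) = -s^3 + 4s^2 - s - 6.
Check: P(3) = 0. ✓

P(s) = -s^3 + 4s^2 - s - 6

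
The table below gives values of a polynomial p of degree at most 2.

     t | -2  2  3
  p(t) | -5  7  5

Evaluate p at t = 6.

Write p(t) = at^2 + bt + c. Substituting each data point gives a linear system:
  4a - 2b + c = -5
  4a + 2b + c = 7
  9a + 3b + c = 5
Solving the system yields a = -1, b = 3, c = 5.
So p(t) = -t^2 + 3t + 5.
Then p(6) = -13.

-13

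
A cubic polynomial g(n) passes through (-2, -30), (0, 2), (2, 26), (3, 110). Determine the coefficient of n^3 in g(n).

Write g(n) = an^3 + bn^2 + cn + d. Substituting each data point gives a linear system:
  -8a + 4b - 2c + d = -30
  d = 2
  8a + 4b + 2c + d = 26
  27a + 9b + 3c + d = 110
Solving the system yields a = 5, b = -1, c = -6, d = 2.
So g(n) = 5n^3 - n^2 - 6n + 2.
The leading coefficient is 5.

5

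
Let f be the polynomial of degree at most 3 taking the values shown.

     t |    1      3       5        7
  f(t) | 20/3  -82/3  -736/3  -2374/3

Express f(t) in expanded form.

Using the Lagrange interpolation formula with nodes 1, 3, 5, 7:
  L_0(t) = (t - 3)(t - 5)(t - 7) / -48
  L_1(t) = (t - 1)(t - 5)(t - 7) / 16
  L_2(t) = (t - 1)(t - 3)(t - 7) / -16
  L_3(t) = (t - 1)(t - 3)(t - 5) / 48
Then f(t) = 20/3·L_0(t) - 82/3·L_1(t) - 736/3·L_2(t) - 2374/3·L_3(t).
Expanding and collecting terms gives f(t) = -3t^3 + 4t^2 + 6t - 1/3.
Check: f(3) = -82/3. ✓

f(t) = -3t^3 + 4t^2 + 6t - 1/3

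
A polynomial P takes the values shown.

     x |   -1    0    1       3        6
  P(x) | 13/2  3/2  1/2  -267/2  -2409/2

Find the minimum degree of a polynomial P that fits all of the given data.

Divided differences on the nodes -1, 0, 1, 3, 6:
  order 0: 13/2  3/2  1/2  -267/2  -2409/2
  order 1: -5  -1  -67  -357
  order 2: 2  -22  -58
  order 3: -6  -6
  order 4: 0
The order-3 divided differences are all -6 (nonzero) and every higher order vanishes, so the data lies on a polynomial of degree exactly 3.

3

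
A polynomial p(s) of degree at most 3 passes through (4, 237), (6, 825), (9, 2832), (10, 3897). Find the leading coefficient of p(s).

4

Write p(s) = as^3 + bs^2 + cs + d. Substituting each data point gives a linear system:
  64a + 16b + 4c + d = 237
  216a + 36b + 6c + d = 825
  729a + 81b + 9c + d = 2832
  1000a + 100b + 10c + d = 3897
Solving the system yields a = 4, b = -1, c = 0, d = -3.
So p(s) = 4s³ - s² - 3.
The leading coefficient is 4.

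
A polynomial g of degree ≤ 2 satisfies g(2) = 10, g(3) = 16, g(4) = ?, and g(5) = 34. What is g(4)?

24

On equispaced nodes a degree-2 polynomial has vanishing third forward difference, so
  - g(2) + 3·g(3) - 3·g(4) + g(5) = 0.
Substituting the known values and solving for g(4):
  -3·g(4) = -72
  g(4) = 24.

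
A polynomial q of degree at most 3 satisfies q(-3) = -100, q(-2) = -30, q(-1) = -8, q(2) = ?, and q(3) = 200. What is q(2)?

The 4 known points determine the degree-3 polynomial uniquely.
Write q(n) = an^3 + bn^2 + cn + d. Substituting each data point gives a linear system:
  -27a + 9b - 3c + d = -100
  -8a + 4b - 2c + d = -30
  -a + b - c + d = -8
  27a + 9b + 3c + d = 200
Solving the system yields a = 5, b = 6, c = 5, d = -4.
So q(n) = 5n^3 + 6n^2 + 5n - 4.
Then q(2) = 70.

70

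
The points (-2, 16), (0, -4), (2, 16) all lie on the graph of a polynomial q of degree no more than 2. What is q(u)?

q(u) = 5u^2 - 4

Using the Lagrange interpolation formula with nodes -2, 0, 2:
  L_0(u) = u(u - 2) / 8
  L_1(u) = (u + 2)(u - 2) / -4
  L_2(u) = (u + 2)u / 8
Then q(u) = 16·L_0(u) - 4·L_1(u) + 16·L_2(u).
Expanding and collecting terms gives q(u) = 5u^2 - 4.
Check: q(-2) = 16. ✓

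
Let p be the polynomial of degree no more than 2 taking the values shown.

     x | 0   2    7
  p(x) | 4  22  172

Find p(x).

Using the Lagrange interpolation formula with nodes 0, 2, 7:
  L_0(x) = (x - 2)(x - 7) / 14
  L_1(x) = x(x - 7) / -10
  L_2(x) = x(x - 2) / 35
Then p(x) = 4·L_0(x) + 22·L_1(x) + 172·L_2(x).
Expanding and collecting terms gives p(x) = 3x^2 + 3x + 4.
Check: p(2) = 22. ✓

p(x) = 3x^2 + 3x + 4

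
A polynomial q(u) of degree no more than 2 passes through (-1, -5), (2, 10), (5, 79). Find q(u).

q(u) = 3u^2 + 2u - 6

Write q(u) = au^2 + bu + c. Substituting each data point gives a linear system:
  a - b + c = -5
  4a + 2b + c = 10
  25a + 5b + c = 79
Solving the system yields a = 3, b = 2, c = -6.
So q(u) = 3u^2 + 2u - 6.
Check: q(5) = 79. ✓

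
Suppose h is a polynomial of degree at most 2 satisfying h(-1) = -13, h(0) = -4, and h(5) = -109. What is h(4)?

Write h(n) = an^2 + bn + c. Substituting each data point gives a linear system:
  a - b + c = -13
  c = -4
  25a + 5b + c = -109
Solving the system yields a = -5, b = 4, c = -4.
So h(n) = -5n^2 + 4n - 4.
Then h(4) = -68.

-68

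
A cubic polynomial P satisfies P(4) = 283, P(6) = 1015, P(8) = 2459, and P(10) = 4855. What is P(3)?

Forward differences of the values at t = 4, 6, 8, 10:
  P  : 283  1015  2459  4855
  Δ  : 732  1444  2396
  Δ^2: 712  952
  Δ^3: 240
The third differences are constant, confirming degree 3.
Interpolating (Newton forward form) and evaluating at t = 3 gives P(3) = 109.

109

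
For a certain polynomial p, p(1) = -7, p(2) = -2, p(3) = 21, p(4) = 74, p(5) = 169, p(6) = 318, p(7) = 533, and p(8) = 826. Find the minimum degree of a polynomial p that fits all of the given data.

3

Forward differences of the values at x = 1, 2, 3, 4, 5, 6, 7, 8:
  p  : -7  -2  21  74  169  318  533  826
  Δ  : 5  23  53  95  149  215  293
  Δ^2: 18  30  42  54  66  78
  Δ^3: 12  12  12  12  12
  Δ^4: 0  0  0  0
  Δ^5: 0  0  0
  Δ^6: 0  0
  Δ^7: 0
The third differences are constant (12) and nonzero, while all higher differences vanish, so the minimal degree is 3.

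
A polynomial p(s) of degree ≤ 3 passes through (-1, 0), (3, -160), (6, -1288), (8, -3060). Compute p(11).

Write p(s) = as^3 + bs^2 + cs + d. Substituting each data point gives a linear system:
  -a + b - c + d = 0
  27a + 9b + 3c + d = -160
  216a + 36b + 6c + d = -1288
  512a + 64b + 8c + d = -3060
Solving the system yields a = -6, b = 0, c = 2, d = -4.
So p(s) = -6s³ + 2s - 4.
Then p(11) = -7968.

-7968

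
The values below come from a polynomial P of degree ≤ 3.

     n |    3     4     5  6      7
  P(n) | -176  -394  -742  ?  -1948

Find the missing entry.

-1250

On equispaced nodes a degree-3 polynomial has vanishing fourth forward difference, so
  P(3) - 4·P(4) + 6·P(5) - 4·P(6) + P(7) = 0.
Substituting the known values and solving for P(6):
  -4·P(6) = 5000
  P(6) = -1250.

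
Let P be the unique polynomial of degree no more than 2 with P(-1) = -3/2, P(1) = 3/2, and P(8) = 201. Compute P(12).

Using the Lagrange interpolation formula with nodes -1, 1, 8:
  L_0(t) = (t - 1)(t - 8) / 18
  L_1(t) = (t + 1)(t - 8) / -14
  L_2(t) = (t + 1)(t - 1) / 63
Then P(t) = -3/2·L_0(t) + 3/2·L_1(t) + 201·L_2(t).
Expanding and collecting terms gives P(t) = 3t^2 + (3/2)t - 3.
Evaluating at t = 12: P(12) = 447.

447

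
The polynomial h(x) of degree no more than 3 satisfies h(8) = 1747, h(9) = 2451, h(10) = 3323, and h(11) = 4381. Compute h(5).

463

Using the Lagrange interpolation formula with nodes 8, 9, 10, 11:
  L_0(x) = (x - 9)(x - 10)(x - 11) / -6
  L_1(x) = (x - 8)(x - 10)(x - 11) / 2
  L_2(x) = (x - 8)(x - 9)(x - 11) / -2
  L_3(x) = (x - 8)(x - 9)(x - 10) / 6
Then h(x) = 1747·L_0(x) + 2451·L_1(x) + 3323·L_2(x) + 4381·L_3(x).
Expanding and collecting terms gives h(x) = 3x^3 + 3x^2 + 2x + 3.
Evaluating at x = 5: h(5) = 463.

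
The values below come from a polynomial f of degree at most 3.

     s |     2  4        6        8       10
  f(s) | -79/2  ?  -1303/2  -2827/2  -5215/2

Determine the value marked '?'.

-451/2

On equispaced nodes a degree-3 polynomial has vanishing fourth forward difference, so
  f(2) - 4·f(4) + 6·f(6) - 4·f(8) + f(10) = 0.
Substituting the known values and solving for f(4):
  -4·f(4) = 902
  f(4) = -451/2.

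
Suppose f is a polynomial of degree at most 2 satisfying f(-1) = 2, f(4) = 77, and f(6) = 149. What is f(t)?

Using the Lagrange interpolation formula with nodes -1, 4, 6:
  L_0(t) = (t - 4)(t - 6) / 35
  L_1(t) = (t + 1)(t - 6) / -10
  L_2(t) = (t + 1)(t - 4) / 14
Then f(t) = 2·L_0(t) + 77·L_1(t) + 149·L_2(t).
Expanding and collecting terms gives f(t) = 3t^2 + 6t + 5.
Check: f(6) = 149. ✓

f(t) = 3t^2 + 6t + 5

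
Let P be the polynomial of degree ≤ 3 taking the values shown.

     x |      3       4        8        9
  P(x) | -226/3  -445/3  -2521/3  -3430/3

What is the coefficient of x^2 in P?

Write P(x) = ax^3 + bx^2 + cx + d. Substituting each data point gives a linear system:
  27a + 9b + 3c + d = -226/3
  64a + 16b + 4c + d = -445/3
  512a + 64b + 8c + d = -2521/3
  729a + 81b + 9c + d = -3430/3
Solving the system yields a = -1, b = -5, c = -1, d = -1/3.
So P(x) = -x^3 - 5x^2 - x - 1/3.
The coefficient of x^2 is -5.

-5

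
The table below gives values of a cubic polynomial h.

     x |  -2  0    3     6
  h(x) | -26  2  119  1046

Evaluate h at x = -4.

-294

Using the Lagrange interpolation formula with nodes -2, 0, 3, 6:
  L_0(x) = x(x - 3)(x - 6) / -80
  L_1(x) = (x + 2)(x - 3)(x - 6) / 36
  L_2(x) = (x + 2)x(x - 6) / -45
  L_3(x) = (x + 2)x(x - 3) / 144
Then h(x) = -26·L_0(x) + 2·L_1(x) + 119·L_2(x) + 1046·L_3(x).
Expanding and collecting terms gives h(x) = 5x³ - 6x + 2.
Evaluating at x = -4: h(-4) = -294.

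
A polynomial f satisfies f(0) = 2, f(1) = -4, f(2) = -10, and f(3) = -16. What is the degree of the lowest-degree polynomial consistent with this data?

Forward differences of the values at t = 0, 1, 2, 3:
  f  : 2  -4  -10  -16
  Δ  : -6  -6  -6
  Δ^2: 0  0
  Δ^3: 0
The first differences are constant (-6) and nonzero, while all higher differences vanish, so the minimal degree is 1.

1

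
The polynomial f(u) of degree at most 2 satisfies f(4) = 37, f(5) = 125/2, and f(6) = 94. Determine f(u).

Write f(u) = au^2 + bu + c. Substituting each data point gives a linear system:
  16a + 4b + c = 37
  25a + 5b + c = 125/2
  36a + 6b + c = 94
Solving the system yields a = 3, b = -3/2, c = -5.
So f(u) = 3u² - (3/2)u - 5.
Check: f(4) = 37. ✓

f(u) = 3u^2 - (3/2)u - 5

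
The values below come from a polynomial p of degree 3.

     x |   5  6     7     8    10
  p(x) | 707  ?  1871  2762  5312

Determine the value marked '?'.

The 4 known points determine the degree-3 polynomial uniquely.
Write p(x) = ax^3 + bx^2 + cx + d. Substituting each data point gives a linear system:
  125a + 25b + 5c + d = 707
  343a + 49b + 7c + d = 1871
  512a + 64b + 8c + d = 2762
  1000a + 100b + 10c + d = 5312
Solving the system yields a = 5, b = 3, c = 1, d = 2.
So p(x) = 5x³ + 3x² + x + 2.
Then p(6) = 1196.

1196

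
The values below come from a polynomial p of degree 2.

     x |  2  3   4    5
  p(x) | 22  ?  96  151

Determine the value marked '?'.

53

On equispaced nodes a degree-2 polynomial has vanishing third forward difference, so
  - p(2) + 3·p(3) - 3·p(4) + p(5) = 0.
Substituting the known values and solving for p(3):
  3·p(3) = 159
  p(3) = 53.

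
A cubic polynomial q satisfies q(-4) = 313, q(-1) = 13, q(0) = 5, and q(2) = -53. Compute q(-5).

605

Using the Lagrange interpolation formula with nodes -4, -1, 0, 2:
  L_0(u) = (u + 1)u(u - 2) / -72
  L_1(u) = (u + 4)u(u - 2) / 9
  L_2(u) = (u + 4)(u + 1)(u - 2) / -8
  L_3(u) = (u + 4)(u + 1)u / 36
Then q(u) = 313·L_0(u) + 13·L_1(u) + 5·L_2(u) - 53·L_3(u).
Expanding and collecting terms gives q(u) = -5u^3 - 2u^2 - 5u + 5.
Evaluating at u = -5: q(-5) = 605.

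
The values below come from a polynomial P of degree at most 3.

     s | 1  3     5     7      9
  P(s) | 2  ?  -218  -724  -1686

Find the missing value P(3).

-24

On equispaced nodes a degree-3 polynomial has vanishing fourth forward difference, so
  P(1) - 4·P(3) + 6·P(5) - 4·P(7) + P(9) = 0.
Substituting the known values and solving for P(3):
  -4·P(3) = 96
  P(3) = -24.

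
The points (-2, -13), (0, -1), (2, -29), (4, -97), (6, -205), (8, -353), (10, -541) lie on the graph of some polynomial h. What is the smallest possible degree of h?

2

Forward differences of the values at t = -2, 0, 2, 4, 6, 8, 10:
  h  : -13  -1  -29  -97  -205  -353  -541
  Δ  : 12  -28  -68  -108  -148  -188
  Δ^2: -40  -40  -40  -40  -40
  Δ^3: 0  0  0  0
  Δ^4: 0  0  0
  Δ^5: 0  0
  Δ^6: 0
The second differences are constant (-40) and nonzero, while all higher differences vanish, so the minimal degree is 2.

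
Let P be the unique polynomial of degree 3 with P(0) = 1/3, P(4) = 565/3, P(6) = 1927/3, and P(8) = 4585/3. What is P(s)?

P(s) = 3s^3 - s + 1/3

Using the Lagrange interpolation formula with nodes 0, 4, 6, 8:
  L_0(s) = (s - 4)(s - 6)(s - 8) / -192
  L_1(s) = s(s - 6)(s - 8) / 32
  L_2(s) = s(s - 4)(s - 8) / -24
  L_3(s) = s(s - 4)(s - 6) / 64
Then P(s) = 1/3·L_0(s) + 565/3·L_1(s) + 1927/3·L_2(s) + 4585/3·L_3(s).
Expanding and collecting terms gives P(s) = 3s³ - s + 1/3.
Check: P(6) = 1927/3. ✓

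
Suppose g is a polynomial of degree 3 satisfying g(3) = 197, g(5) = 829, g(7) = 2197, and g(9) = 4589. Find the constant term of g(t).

-1

Write g(t) = at^3 + bt^2 + ct + d. Substituting each data point gives a linear system:
  27a + 9b + 3c + d = 197
  125a + 25b + 5c + d = 829
  343a + 49b + 7c + d = 2197
  729a + 81b + 9c + d = 4589
Solving the system yields a = 6, b = 2, c = 6, d = -1.
So g(t) = 6t^3 + 2t^2 + 6t - 1.
The constant term is -1.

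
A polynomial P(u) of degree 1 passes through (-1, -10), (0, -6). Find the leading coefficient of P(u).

4

Write P(u) = au + b. Substituting each data point gives a linear system:
  -a + b = -10
  b = -6
Solving the system yields a = 4, b = -6.
So P(u) = 4u - 6.
The leading coefficient is 4.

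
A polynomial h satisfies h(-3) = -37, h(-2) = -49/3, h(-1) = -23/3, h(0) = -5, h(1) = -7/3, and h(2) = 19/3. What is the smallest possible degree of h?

Forward differences of the values at u = -3, -2, -1, 0, 1, 2:
  h  : -37  -49/3  -23/3  -5  -7/3  19/3
  Δ  : 62/3  26/3  8/3  8/3  26/3
  Δ^2: -12  -6  0  6
  Δ^3: 6  6  6
  Δ^4: 0  0
  Δ^5: 0
The third differences are constant (6) and nonzero, while all higher differences vanish, so the minimal degree is 3.

3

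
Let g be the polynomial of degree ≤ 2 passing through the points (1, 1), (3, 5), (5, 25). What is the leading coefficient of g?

Write g(x) = ax^2 + bx + c. Substituting each data point gives a linear system:
  a + b + c = 1
  9a + 3b + c = 5
  25a + 5b + c = 25
Solving the system yields a = 2, b = -6, c = 5.
So g(x) = 2x^2 - 6x + 5.
The leading coefficient is 2.

2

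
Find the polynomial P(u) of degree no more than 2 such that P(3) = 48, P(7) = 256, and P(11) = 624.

Using the Lagrange interpolation formula with nodes 3, 7, 11:
  L_0(u) = (u - 7)(u - 11) / 32
  L_1(u) = (u - 3)(u - 11) / -16
  L_2(u) = (u - 3)(u - 7) / 32
Then P(u) = 48·L_0(u) + 256·L_1(u) + 624·L_2(u).
Expanding and collecting terms gives P(u) = 5u² + 2u - 3.
Check: P(7) = 256. ✓

P(u) = 5u^2 + 2u - 3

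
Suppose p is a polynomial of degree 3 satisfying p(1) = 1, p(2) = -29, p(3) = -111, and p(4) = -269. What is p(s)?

p(s) = -4s^3 - 2s^2 + 4s + 3

Using the Lagrange interpolation formula with nodes 1, 2, 3, 4:
  L_0(s) = (s - 2)(s - 3)(s - 4) / -6
  L_1(s) = (s - 1)(s - 3)(s - 4) / 2
  L_2(s) = (s - 1)(s - 2)(s - 4) / -2
  L_3(s) = (s - 1)(s - 2)(s - 3) / 6
Then p(s) = 1·L_0(s) - 29·L_1(s) - 111·L_2(s) - 269·L_3(s).
Expanding and collecting terms gives p(s) = -4s^3 - 2s^2 + 4s + 3.
Check: p(1) = 1. ✓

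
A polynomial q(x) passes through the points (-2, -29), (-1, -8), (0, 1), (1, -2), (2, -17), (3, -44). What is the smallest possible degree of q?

Forward differences of the values at x = -2, -1, 0, 1, 2, 3:
  q  : -29  -8  1  -2  -17  -44
  Δ  : 21  9  -3  -15  -27
  Δ^2: -12  -12  -12  -12
  Δ^3: 0  0  0
  Δ^4: 0  0
  Δ^5: 0
The second differences are constant (-12) and nonzero, while all higher differences vanish, so the minimal degree is 2.

2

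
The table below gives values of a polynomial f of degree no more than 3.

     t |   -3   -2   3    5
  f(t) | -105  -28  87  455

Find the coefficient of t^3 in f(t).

4

Write f(t) = at^3 + bt^2 + ct + d. Substituting each data point gives a linear system:
  -27a + 9b - 3c + d = -105
  -8a + 4b - 2c + d = -28
  27a + 9b + 3c + d = 87
  125a + 25b + 5c + d = 455
Solving the system yields a = 4, b = -1, c = -4, d = 0.
So f(t) = 4t^3 - t^2 - 4t.
The leading coefficient is 4.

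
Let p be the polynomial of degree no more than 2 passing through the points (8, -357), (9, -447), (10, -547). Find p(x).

Using the Lagrange interpolation formula with nodes 8, 9, 10:
  L_0(x) = (x - 9)(x - 10) / 2
  L_1(x) = (x - 8)(x - 10) / -1
  L_2(x) = (x - 8)(x - 9) / 2
Then p(x) = -357·L_0(x) - 447·L_1(x) - 547·L_2(x).
Expanding and collecting terms gives p(x) = -5x^2 - 5x + 3.
Check: p(8) = -357. ✓

p(x) = -5x^2 - 5x + 3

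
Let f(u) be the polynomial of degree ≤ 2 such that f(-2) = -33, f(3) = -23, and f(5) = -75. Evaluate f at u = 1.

-3

Using the Lagrange interpolation formula with nodes -2, 3, 5:
  L_0(u) = (u - 3)(u - 5) / 35
  L_1(u) = (u + 2)(u - 5) / -10
  L_2(u) = (u + 2)(u - 3) / 14
Then f(u) = -33·L_0(u) - 23·L_1(u) - 75·L_2(u).
Expanding and collecting terms gives f(u) = -4u² + 6u - 5.
Evaluating at u = 1: f(1) = -3.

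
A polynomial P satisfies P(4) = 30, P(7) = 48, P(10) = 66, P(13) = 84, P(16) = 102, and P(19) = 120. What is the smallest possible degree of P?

Forward differences of the values at n = 4, 7, 10, 13, 16, 19:
  P  : 30  48  66  84  102  120
  Δ  : 18  18  18  18  18
  Δ^2: 0  0  0  0
  Δ^3: 0  0  0
  Δ^4: 0  0
  Δ^5: 0
The first differences are constant (18) and nonzero, while all higher differences vanish, so the minimal degree is 1.

1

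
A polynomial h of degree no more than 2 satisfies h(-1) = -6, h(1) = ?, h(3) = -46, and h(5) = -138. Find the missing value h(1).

-2

The 3 known points determine the degree-2 polynomial uniquely.
Write h(s) = as^2 + bs + c. Substituting each data point gives a linear system:
  a - b + c = -6
  9a + 3b + c = -46
  25a + 5b + c = -138
Solving the system yields a = -6, b = 2, c = 2.
So h(s) = -6s^2 + 2s + 2.
Then h(1) = -2.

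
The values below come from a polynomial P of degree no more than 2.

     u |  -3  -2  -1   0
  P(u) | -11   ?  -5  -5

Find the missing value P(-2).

The 3 known points determine the degree-2 polynomial uniquely.
Write P(u) = au^2 + bu + c. Substituting each data point gives a linear system:
  9a - 3b + c = -11
  a - b + c = -5
  c = -5
Solving the system yields a = -1, b = -1, c = -5.
So P(u) = -u^2 - u - 5.
Then P(-2) = -7.

-7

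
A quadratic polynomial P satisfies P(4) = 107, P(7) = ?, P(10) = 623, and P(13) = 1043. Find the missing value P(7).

311

The 3 known points determine the degree-2 polynomial uniquely.
Write P(s) = as^2 + bs + c. Substituting each data point gives a linear system:
  16a + 4b + c = 107
  100a + 10b + c = 623
  169a + 13b + c = 1043
Solving the system yields a = 6, b = 2, c = 3.
So P(s) = 6s^2 + 2s + 3.
Then P(7) = 311.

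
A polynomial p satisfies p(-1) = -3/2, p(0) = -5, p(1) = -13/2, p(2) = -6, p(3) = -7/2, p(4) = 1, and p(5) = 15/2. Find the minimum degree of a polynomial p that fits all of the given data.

Forward differences of the values at t = -1, 0, 1, 2, 3, 4, 5:
  p  : -3/2  -5  -13/2  -6  -7/2  1  15/2
  Δ  : -7/2  -3/2  1/2  5/2  9/2  13/2
  Δ^2: 2  2  2  2  2
  Δ^3: 0  0  0  0
  Δ^4: 0  0  0
  Δ^5: 0  0
  Δ^6: 0
The second differences are constant (2) and nonzero, while all higher differences vanish, so the minimal degree is 2.

2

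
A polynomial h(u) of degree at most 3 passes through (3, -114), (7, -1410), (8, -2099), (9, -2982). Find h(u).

Using the Lagrange interpolation formula with nodes 3, 7, 8, 9:
  L_0(u) = (u - 7)(u - 8)(u - 9) / -120
  L_1(u) = (u - 3)(u - 8)(u - 9) / 8
  L_2(u) = (u - 3)(u - 7)(u - 9) / -5
  L_3(u) = (u - 3)(u - 7)(u - 8) / 12
Then h(u) = -114·L_0(u) - 1410·L_1(u) - 2099·L_2(u) - 2982·L_3(u).
Expanding and collecting terms gives h(u) = -4u^3 - u^2 + 2u - 3.
Check: h(7) = -1410. ✓

h(u) = -4u^3 - u^2 + 2u - 3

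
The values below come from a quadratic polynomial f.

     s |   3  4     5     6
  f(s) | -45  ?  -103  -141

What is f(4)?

-71

The 3 known points determine the degree-2 polynomial uniquely.
Write f(s) = as^2 + bs + c. Substituting each data point gives a linear system:
  9a + 3b + c = -45
  25a + 5b + c = -103
  36a + 6b + c = -141
Solving the system yields a = -3, b = -5, c = -3.
So f(s) = -3s^2 - 5s - 3.
Then f(4) = -71.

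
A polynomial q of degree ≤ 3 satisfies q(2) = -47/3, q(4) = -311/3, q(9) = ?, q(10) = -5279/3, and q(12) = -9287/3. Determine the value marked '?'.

-3806/3

The 4 known points determine the degree-3 polynomial uniquely.
Write q(n) = an^3 + bn^2 + cn + d. Substituting each data point gives a linear system:
  8a + 4b + 2c + d = -47/3
  64a + 16b + 4c + d = -311/3
  1000a + 100b + 10c + d = -5279/3
  1728a + 144b + 12c + d = -9287/3
Solving the system yields a = -2, b = 3, c = -6, d = 1/3.
So q(n) = -2n³ + 3n² - 6n + 1/3.
Then q(9) = -3806/3.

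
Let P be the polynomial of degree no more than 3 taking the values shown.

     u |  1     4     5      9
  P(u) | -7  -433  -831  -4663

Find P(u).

P(u) = -6u^3 - 4u^2 + 4u - 1

Write P(u) = au^3 + bu^2 + cu + d. Substituting each data point gives a linear system:
  a + b + c + d = -7
  64a + 16b + 4c + d = -433
  125a + 25b + 5c + d = -831
  729a + 81b + 9c + d = -4663
Solving the system yields a = -6, b = -4, c = 4, d = -1.
So P(u) = -6u^3 - 4u^2 + 4u - 1.
Check: P(9) = -4663. ✓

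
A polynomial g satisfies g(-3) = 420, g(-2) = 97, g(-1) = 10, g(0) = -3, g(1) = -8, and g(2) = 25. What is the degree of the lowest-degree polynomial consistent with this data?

Forward differences of the values at u = -3, -2, -1, 0, 1, 2:
  g  : 420  97  10  -3  -8  25
  Δ  : -323  -87  -13  -5  33
  Δ^2: 236  74  8  38
  Δ^3: -162  -66  30
  Δ^4: 96  96
  Δ^5: 0
The fourth differences are constant (96) and nonzero, while all higher differences vanish, so the minimal degree is 4.

4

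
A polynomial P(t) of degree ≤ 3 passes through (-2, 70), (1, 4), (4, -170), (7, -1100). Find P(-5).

Write P(t) = at^3 + bt^2 + ct + d. Substituting each data point gives a linear system:
  -8a + 4b - 2c + d = 70
  a + b + c + d = 4
  64a + 16b + 4c + d = -170
  343a + 49b + 7c + d = -1100
Solving the system yields a = -4, b = 6, c = -4, d = 6.
So P(t) = -4t^3 + 6t^2 - 4t + 6.
Then P(-5) = 676.

676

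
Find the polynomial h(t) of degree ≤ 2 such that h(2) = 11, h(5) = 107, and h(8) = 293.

h(t) = 5t^2 - 3t - 3

Using the Lagrange interpolation formula with nodes 2, 5, 8:
  L_0(t) = (t - 5)(t - 8) / 18
  L_1(t) = (t - 2)(t - 8) / -9
  L_2(t) = (t - 2)(t - 5) / 18
Then h(t) = 11·L_0(t) + 107·L_1(t) + 293·L_2(t).
Expanding and collecting terms gives h(t) = 5t^2 - 3t - 3.
Check: h(5) = 107. ✓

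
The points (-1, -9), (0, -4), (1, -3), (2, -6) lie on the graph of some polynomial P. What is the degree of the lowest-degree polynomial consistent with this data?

Forward differences of the values at n = -1, 0, 1, 2:
  P  : -9  -4  -3  -6
  Δ  : 5  1  -3
  Δ^2: -4  -4
  Δ^3: 0
The second differences are constant (-4) and nonzero, while all higher differences vanish, so the minimal degree is 2.

2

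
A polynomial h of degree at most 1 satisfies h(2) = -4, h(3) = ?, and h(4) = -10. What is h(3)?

-7

The 2 known points determine the degree-1 polynomial uniquely.
Write h(x) = ax + b. Substituting each data point gives a linear system:
  2a + b = -4
  4a + b = -10
Solving the system yields a = -3, b = 2.
So h(x) = -3x + 2.
Then h(3) = -7.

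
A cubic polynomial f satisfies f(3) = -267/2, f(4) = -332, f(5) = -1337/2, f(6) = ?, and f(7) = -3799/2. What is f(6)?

On equispaced nodes a degree-3 polynomial has vanishing fourth forward difference, so
  f(3) - 4·f(4) + 6·f(5) - 4·f(6) + f(7) = 0.
Substituting the known values and solving for f(6):
  -4·f(6) = 4716
  f(6) = -1179.

-1179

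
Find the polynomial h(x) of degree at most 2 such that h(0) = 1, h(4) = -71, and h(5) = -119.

Using the Lagrange interpolation formula with nodes 0, 4, 5:
  L_0(x) = (x - 4)(x - 5) / 20
  L_1(x) = x(x - 5) / -4
  L_2(x) = x(x - 4) / 5
Then h(x) = 1·L_0(x) - 71·L_1(x) - 119·L_2(x).
Expanding and collecting terms gives h(x) = -6x^2 + 6x + 1.
Check: h(0) = 1. ✓

h(x) = -6x^2 + 6x + 1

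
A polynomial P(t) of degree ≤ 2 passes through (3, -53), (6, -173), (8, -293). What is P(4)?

-85

Using the Lagrange interpolation formula with nodes 3, 6, 8:
  L_0(t) = (t - 6)(t - 8) / 15
  L_1(t) = (t - 3)(t - 8) / -6
  L_2(t) = (t - 3)(t - 6) / 10
Then P(t) = -53·L_0(t) - 173·L_1(t) - 293·L_2(t).
Expanding and collecting terms gives P(t) = -4t^2 - 4t - 5.
Evaluating at t = 4: P(4) = -85.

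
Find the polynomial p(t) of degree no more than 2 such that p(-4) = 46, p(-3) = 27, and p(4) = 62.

Write p(t) = at^2 + bt + c. Substituting each data point gives a linear system:
  16a - 4b + c = 46
  9a - 3b + c = 27
  16a + 4b + c = 62
Solving the system yields a = 3, b = 2, c = 6.
So p(t) = 3t² + 2t + 6.
Check: p(-4) = 46. ✓

p(t) = 3t^2 + 2t + 6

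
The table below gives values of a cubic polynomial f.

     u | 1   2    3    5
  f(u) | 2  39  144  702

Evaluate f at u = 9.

4218

Using the Lagrange interpolation formula with nodes 1, 2, 3, 5:
  L_0(u) = (u - 2)(u - 3)(u - 5) / -8
  L_1(u) = (u - 1)(u - 3)(u - 5) / 3
  L_2(u) = (u - 1)(u - 2)(u - 5) / -4
  L_3(u) = (u - 1)(u - 2)(u - 3) / 24
Then f(u) = 2·L_0(u) + 39·L_1(u) + 144·L_2(u) + 702·L_3(u).
Expanding and collecting terms gives f(u) = 6u³ - 2u² + u - 3.
Evaluating at u = 9: f(9) = 4218.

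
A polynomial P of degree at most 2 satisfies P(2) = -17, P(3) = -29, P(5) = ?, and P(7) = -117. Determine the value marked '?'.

-65

The 3 known points determine the degree-2 polynomial uniquely.
Write P(n) = an^2 + bn + c. Substituting each data point gives a linear system:
  4a + 2b + c = -17
  9a + 3b + c = -29
  49a + 7b + c = -117
Solving the system yields a = -2, b = -2, c = -5.
So P(n) = -2n^2 - 2n - 5.
Then P(5) = -65.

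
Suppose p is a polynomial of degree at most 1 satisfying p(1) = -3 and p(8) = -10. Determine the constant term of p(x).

Write p(x) = ax + b. Substituting each data point gives a linear system:
  a + b = -3
  8a + b = -10
Solving the system yields a = -1, b = -2.
So p(x) = -x - 2.
The constant term is -2.

-2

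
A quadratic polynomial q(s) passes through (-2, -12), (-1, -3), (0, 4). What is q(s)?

Write q(s) = as^2 + bs + c. Substituting each data point gives a linear system:
  4a - 2b + c = -12
  a - b + c = -3
  c = 4
Solving the system yields a = -1, b = 6, c = 4.
So q(s) = -s² + 6s + 4.
Check: q(0) = 4. ✓

q(s) = -s^2 + 6s + 4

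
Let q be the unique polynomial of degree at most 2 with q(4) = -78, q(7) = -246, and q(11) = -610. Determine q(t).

Using the Lagrange interpolation formula with nodes 4, 7, 11:
  L_0(t) = (t - 7)(t - 11) / 21
  L_1(t) = (t - 4)(t - 11) / -12
  L_2(t) = (t - 4)(t - 7) / 28
Then q(t) = -78·L_0(t) - 246·L_1(t) - 610·L_2(t).
Expanding and collecting terms gives q(t) = -5t² - t + 6.
Check: q(11) = -610. ✓

q(t) = -5t^2 - t + 6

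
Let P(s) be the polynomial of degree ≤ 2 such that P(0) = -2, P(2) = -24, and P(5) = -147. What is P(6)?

-212

Using the Lagrange interpolation formula with nodes 0, 2, 5:
  L_0(s) = (s - 2)(s - 5) / 10
  L_1(s) = s(s - 5) / -6
  L_2(s) = s(s - 2) / 15
Then P(s) = -2·L_0(s) - 24·L_1(s) - 147·L_2(s).
Expanding and collecting terms gives P(s) = -6s^2 + s - 2.
Evaluating at s = 6: P(6) = -212.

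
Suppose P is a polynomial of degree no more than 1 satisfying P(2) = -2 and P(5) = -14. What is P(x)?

Using the Lagrange interpolation formula with nodes 2, 5:
  L_0(x) = (x - 5) / -3
  L_1(x) = (x - 2) / 3
Then P(x) = -2·L_0(x) - 14·L_1(x).
Expanding and collecting terms gives P(x) = -4x + 6.
Check: P(5) = -14. ✓

P(x) = -4x + 6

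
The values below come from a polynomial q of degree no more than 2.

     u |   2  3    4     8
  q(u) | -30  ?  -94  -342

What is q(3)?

The 3 known points determine the degree-2 polynomial uniquely.
Write q(u) = au^2 + bu + c. Substituting each data point gives a linear system:
  4a + 2b + c = -30
  16a + 4b + c = -94
  64a + 8b + c = -342
Solving the system yields a = -5, b = -2, c = -6.
So q(u) = -5u² - 2u - 6.
Then q(3) = -57.

-57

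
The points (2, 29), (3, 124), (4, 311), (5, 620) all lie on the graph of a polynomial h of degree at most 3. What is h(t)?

h(t) = 5t^3 + t^2 - 5t - 5

Using the Lagrange interpolation formula with nodes 2, 3, 4, 5:
  L_0(t) = (t - 3)(t - 4)(t - 5) / -6
  L_1(t) = (t - 2)(t - 4)(t - 5) / 2
  L_2(t) = (t - 2)(t - 3)(t - 5) / -2
  L_3(t) = (t - 2)(t - 3)(t - 4) / 6
Then h(t) = 29·L_0(t) + 124·L_1(t) + 311·L_2(t) + 620·L_3(t).
Expanding and collecting terms gives h(t) = 5t^3 + t^2 - 5t - 5.
Check: h(3) = 124. ✓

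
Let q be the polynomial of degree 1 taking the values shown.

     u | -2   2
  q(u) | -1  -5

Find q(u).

q(u) = -u - 3

Write q(u) = au + b. Substituting each data point gives a linear system:
  -2a + b = -1
  2a + b = -5
Solving the system yields a = -1, b = -3.
So q(u) = -u - 3.
Check: q(2) = -5. ✓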